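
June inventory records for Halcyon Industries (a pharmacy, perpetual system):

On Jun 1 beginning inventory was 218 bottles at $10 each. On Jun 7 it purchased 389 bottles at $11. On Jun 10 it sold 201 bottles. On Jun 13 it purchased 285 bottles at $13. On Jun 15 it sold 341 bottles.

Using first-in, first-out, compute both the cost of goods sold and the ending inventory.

COGS = $5,744; ending inventory = $4,420

Jun 10, 201 sold [FIFO — oldest first]: 201 @ $10 = $2,010
Jun 15, 341 sold [FIFO — oldest first]: 17 @ $10 + 324 @ $11 = $3,734
Total COGS = $2,010 + $3,734 = $5,744
Ending inventory: 65 @ $11 + 285 @ $13 = $4,420
Check: goods available $10,164 = COGS $5,744 + ending $4,420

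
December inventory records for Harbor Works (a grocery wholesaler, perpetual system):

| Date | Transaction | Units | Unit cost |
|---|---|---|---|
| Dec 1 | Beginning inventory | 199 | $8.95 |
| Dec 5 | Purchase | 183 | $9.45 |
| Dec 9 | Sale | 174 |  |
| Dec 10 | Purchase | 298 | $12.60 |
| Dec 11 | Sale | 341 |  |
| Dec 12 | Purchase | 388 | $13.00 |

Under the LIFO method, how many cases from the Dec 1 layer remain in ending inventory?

Dec 9, 174 sold [LIFO — newest first]: 174 @ $9.45 = $1,644.30
Dec 11, 341 sold [LIFO — newest first]: 298 @ $12.60 + 9 @ $9.45 + 34 @ $8.95 = $4,144.15
Total COGS = $1,644.30 + $4,144.15 = $5,788.45
Ending inventory: 165 @ $8.95 + 388 @ $13.00 = $6,520.75
Check: goods available $12,309.20 = COGS $5,788.45 + ending $6,520.75

165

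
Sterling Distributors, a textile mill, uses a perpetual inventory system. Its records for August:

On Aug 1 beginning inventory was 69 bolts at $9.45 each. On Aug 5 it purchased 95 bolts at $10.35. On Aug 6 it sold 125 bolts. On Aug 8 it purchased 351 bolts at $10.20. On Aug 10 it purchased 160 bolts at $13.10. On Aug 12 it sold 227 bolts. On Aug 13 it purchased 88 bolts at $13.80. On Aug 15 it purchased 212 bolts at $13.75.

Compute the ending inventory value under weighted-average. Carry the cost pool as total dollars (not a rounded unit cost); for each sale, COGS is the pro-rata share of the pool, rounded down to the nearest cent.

Ending inventory = $7,691.27

After Aug 1: 69 on hand, pool $652.05 (≈ $9.4500 each)
After Aug 5: 164 on hand, pool $1,635.30 (≈ $9.9713 each)
Aug 6, sell 125: 125/164 × $1,635.30 → $1,246.41
After Aug 8: 390 on hand, pool $3,969.09 (≈ $10.1772 each)
After Aug 10: 550 on hand, pool $6,065.09 (≈ $11.0274 each)
Aug 12, sell 227: 227/550 × $6,065.09 → $2,503.22
After Aug 13: 411 on hand, pool $4,776.27 (≈ $11.6211 each)
After Aug 15: 623 on hand, pool $7,691.27 (≈ $12.3455 each)
Total COGS = $1,246.41 + $2,503.22 = $3,749.63
Ending inventory (cost pool remaining) = $7,691.27
Check: goods available $11,440.90 = COGS $3,749.63 + ending $7,691.27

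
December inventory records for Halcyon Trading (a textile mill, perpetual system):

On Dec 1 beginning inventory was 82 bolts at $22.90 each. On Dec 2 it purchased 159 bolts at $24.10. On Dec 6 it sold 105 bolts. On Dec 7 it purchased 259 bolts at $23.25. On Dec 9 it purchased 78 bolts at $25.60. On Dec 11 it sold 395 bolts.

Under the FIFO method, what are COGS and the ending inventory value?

COGS = $11,731.45; ending inventory = $1,996.80

Dec 6, 105 sold [FIFO — oldest first]: 82 @ $22.90 + 23 @ $24.10 = $2,432.10
Dec 11, 395 sold [FIFO — oldest first]: 136 @ $24.10 + 259 @ $23.25 = $9,299.35
Total COGS = $2,432.10 + $9,299.35 = $11,731.45
Ending inventory: 78 @ $25.60 = $1,996.80
Check: goods available $13,728.25 = COGS $11,731.45 + ending $1,996.80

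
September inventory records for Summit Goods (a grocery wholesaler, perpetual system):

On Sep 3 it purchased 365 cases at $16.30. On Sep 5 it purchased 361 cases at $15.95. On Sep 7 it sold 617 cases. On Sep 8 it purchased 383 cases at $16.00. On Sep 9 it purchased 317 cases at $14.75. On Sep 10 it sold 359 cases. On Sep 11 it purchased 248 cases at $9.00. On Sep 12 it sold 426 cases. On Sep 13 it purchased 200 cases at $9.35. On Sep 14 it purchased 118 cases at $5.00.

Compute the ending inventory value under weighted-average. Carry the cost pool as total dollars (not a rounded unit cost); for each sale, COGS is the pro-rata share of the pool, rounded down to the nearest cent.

Ending inventory = $6,052.60

After Sep 3: 365 on hand, pool $5,949.50 (≈ $16.3000 each)
After Sep 5: 726 on hand, pool $11,707.45 (≈ $16.1260 each)
Sep 7, sell 617: 617/726 × $11,707.45 → $9,949.71
After Sep 8: 492 on hand, pool $7,885.74 (≈ $16.0279 each)
After Sep 9: 809 on hand, pool $12,561.49 (≈ $15.5272 each)
Sep 10, sell 359: 359/809 × $12,561.49 → $5,574.25
After Sep 11: 698 on hand, pool $9,219.24 (≈ $13.2081 each)
Sep 12, sell 426: 426/698 × $9,219.24 → $5,626.64
After Sep 13: 472 on hand, pool $5,462.60 (≈ $11.5733 each)
After Sep 14: 590 on hand, pool $6,052.60 (≈ $10.2586 each)
Total COGS = $9,949.71 + $5,574.25 + $5,626.64 = $21,150.60
Ending inventory (cost pool remaining) = $6,052.60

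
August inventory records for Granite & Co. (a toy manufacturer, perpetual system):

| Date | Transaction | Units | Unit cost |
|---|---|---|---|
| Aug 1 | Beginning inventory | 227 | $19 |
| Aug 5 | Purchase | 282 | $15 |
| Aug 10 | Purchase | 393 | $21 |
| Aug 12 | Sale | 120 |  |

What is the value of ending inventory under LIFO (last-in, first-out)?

Ending inventory = $14,276

Aug 12, 120 sold [LIFO — newest first]: 120 @ $21 = $2,520
Ending inventory: 227 @ $19 + 282 @ $15 + 273 @ $21 = $14,276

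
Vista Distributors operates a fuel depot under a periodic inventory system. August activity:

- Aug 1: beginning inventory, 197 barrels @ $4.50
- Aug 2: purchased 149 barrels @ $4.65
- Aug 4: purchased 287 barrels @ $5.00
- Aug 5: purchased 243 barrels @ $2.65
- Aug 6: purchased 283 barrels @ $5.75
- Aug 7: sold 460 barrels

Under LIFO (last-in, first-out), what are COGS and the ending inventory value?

Aug 7, 460 sold [LIFO — newest first]: 283 @ $5.75 + 177 @ $2.65 = $2,096.30
Ending inventory: 197 @ $4.50 + 149 @ $4.65 + 287 @ $5.00 + 66 @ $2.65 = $3,189.25
Check: goods available $5,285.55 = COGS $2,096.30 + ending $3,189.25

COGS = $2,096.30; ending inventory = $3,189.25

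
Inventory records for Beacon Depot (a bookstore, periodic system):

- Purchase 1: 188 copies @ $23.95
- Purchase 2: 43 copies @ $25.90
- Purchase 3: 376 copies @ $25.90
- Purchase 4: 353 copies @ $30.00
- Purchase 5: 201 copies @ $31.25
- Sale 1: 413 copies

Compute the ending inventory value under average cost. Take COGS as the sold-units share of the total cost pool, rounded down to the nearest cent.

Sale 1, sell 413: 413/1161 × $32,225.95 → $11,463.66
Ending inventory (cost pool remaining) = $20,762.29
Check: goods available $32,225.95 = COGS $11,463.66 + ending $20,762.29

Ending inventory = $20,762.29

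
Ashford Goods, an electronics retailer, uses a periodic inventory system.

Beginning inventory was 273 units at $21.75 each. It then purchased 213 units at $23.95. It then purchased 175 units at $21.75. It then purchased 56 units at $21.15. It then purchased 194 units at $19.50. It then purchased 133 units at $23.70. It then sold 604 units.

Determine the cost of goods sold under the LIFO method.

Sale 1 (604) [LIFO — newest first]: 133 @ $23.70 + 194 @ $19.50 + 56 @ $21.15 + 175 @ $21.75 + 46 @ $23.95 = $13,027.45
Ending inventory: 273 @ $21.75 + 167 @ $23.95 = $9,937.40
Check: goods available $22,964.85 = COGS $13,027.45 + ending $9,937.40

COGS = $13,027.45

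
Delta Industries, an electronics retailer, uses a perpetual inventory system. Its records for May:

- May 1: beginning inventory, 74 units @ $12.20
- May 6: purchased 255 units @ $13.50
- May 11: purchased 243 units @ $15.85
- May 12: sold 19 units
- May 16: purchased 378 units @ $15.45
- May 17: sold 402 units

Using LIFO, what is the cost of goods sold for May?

May 12, 19 sold [LIFO — newest first]: 19 @ $15.85 = $301.15
May 17, 402 sold [LIFO — newest first]: 378 @ $15.45 + 24 @ $15.85 = $6,220.50
Total COGS = $301.15 + $6,220.50 = $6,521.65
Ending inventory: 74 @ $12.20 + 255 @ $13.50 + 200 @ $15.85 = $7,515.30

COGS = $6,521.65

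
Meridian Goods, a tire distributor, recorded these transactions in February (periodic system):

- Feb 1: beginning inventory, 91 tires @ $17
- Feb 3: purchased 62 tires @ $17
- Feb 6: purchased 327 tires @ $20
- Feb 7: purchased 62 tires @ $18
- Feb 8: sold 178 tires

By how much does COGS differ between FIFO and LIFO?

$335

FIFO COGS: 91 @ $17 + 62 @ $17 + 25 @ $20 = $3,101
LIFO COGS: 62 @ $18 + 116 @ $20 = $3,436
Difference = |$3,101 − $3,436| = $335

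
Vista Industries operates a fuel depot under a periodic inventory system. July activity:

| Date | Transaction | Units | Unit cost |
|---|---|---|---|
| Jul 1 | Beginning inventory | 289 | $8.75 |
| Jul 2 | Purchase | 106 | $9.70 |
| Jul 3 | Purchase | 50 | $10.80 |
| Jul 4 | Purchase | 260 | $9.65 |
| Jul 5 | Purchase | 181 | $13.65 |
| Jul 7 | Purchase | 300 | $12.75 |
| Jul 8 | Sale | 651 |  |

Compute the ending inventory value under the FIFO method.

Ending inventory = $6,816.75

Jul 8, 651 sold [FIFO — oldest first]: 289 @ $8.75 + 106 @ $9.70 + 50 @ $10.80 + 206 @ $9.65 = $6,084.85
Ending inventory: 54 @ $9.65 + 181 @ $13.65 + 300 @ $12.75 = $6,816.75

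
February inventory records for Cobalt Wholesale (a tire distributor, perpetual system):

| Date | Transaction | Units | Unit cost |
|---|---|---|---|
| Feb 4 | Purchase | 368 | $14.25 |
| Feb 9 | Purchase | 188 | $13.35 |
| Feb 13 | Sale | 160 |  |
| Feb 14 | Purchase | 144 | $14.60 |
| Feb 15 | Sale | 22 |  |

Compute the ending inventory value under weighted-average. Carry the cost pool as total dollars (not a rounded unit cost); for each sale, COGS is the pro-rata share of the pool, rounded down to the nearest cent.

Ending inventory = $7,314.26

After Feb 4: 368 on hand, pool $5,244.00 (≈ $14.2500 each)
After Feb 9: 556 on hand, pool $7,753.80 (≈ $13.9457 each)
Feb 13, sell 160: 160/556 × $7,753.80 → $2,231.30
After Feb 14: 540 on hand, pool $7,624.90 (≈ $14.1202 each)
Feb 15, sell 22: 22/540 × $7,624.90 → $310.64
Total COGS = $2,231.30 + $310.64 = $2,541.94
Ending inventory (cost pool remaining) = $7,314.26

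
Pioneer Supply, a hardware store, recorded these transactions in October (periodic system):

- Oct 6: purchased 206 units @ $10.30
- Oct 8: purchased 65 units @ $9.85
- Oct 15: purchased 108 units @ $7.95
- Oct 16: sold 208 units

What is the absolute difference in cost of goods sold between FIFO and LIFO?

FIFO COGS: 206 @ $10.30 + 2 @ $9.85 = $2,141.50
LIFO COGS: 108 @ $7.95 + 65 @ $9.85 + 35 @ $10.30 = $1,859.35
Difference = |$2,141.50 − $1,859.35| = $282.15

$282.15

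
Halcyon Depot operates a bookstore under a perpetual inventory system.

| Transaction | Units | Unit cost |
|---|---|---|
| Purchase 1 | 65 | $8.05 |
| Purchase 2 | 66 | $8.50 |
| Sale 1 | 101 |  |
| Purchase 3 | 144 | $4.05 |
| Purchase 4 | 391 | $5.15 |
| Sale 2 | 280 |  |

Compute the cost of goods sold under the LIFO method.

COGS = $2,284.75

Sale 1 (101) [LIFO — newest first]: 66 @ $8.50 + 35 @ $8.05 = $842.75
Sale 2 (280) [LIFO — newest first]: 280 @ $5.15 = $1,442.00
Total COGS = $842.75 + $1,442.00 = $2,284.75
Ending inventory: 30 @ $8.05 + 144 @ $4.05 + 111 @ $5.15 = $1,396.35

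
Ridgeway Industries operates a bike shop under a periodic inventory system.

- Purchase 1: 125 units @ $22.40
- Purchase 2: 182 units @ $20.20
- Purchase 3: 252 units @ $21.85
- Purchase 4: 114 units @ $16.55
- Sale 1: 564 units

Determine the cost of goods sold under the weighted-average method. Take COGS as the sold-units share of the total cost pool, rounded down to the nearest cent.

Sale 1, sell 564: 564/673 × $13,869.30 → $11,623.00
Ending inventory (cost pool remaining) = $2,246.30

COGS = $11,623.00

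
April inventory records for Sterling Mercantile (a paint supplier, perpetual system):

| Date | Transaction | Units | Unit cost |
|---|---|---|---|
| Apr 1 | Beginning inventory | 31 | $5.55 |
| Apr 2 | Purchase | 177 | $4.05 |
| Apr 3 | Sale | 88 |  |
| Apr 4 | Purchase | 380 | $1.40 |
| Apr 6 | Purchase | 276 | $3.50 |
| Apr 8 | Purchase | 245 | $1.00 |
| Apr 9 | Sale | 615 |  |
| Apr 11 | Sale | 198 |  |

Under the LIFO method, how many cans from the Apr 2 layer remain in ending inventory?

Apr 3, 88 sold [LIFO — newest first]: 88 @ $4.05 = $356.40
Apr 9, 615 sold [LIFO — newest first]: 245 @ $1.00 + 276 @ $3.50 + 94 @ $1.40 = $1,342.60
Apr 11, 198 sold [LIFO — newest first]: 198 @ $1.40 = $277.20
Total COGS = $356.40 + $1,342.60 + $277.20 = $1,976.20
Ending inventory: 31 @ $5.55 + 89 @ $4.05 + 88 @ $1.40 = $655.70

89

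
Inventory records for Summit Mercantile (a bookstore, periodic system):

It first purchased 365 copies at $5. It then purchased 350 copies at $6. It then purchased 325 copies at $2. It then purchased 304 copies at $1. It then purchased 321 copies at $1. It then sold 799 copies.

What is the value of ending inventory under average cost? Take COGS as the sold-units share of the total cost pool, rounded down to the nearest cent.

Sale 1, sell 799: 799/1665 × $5,200.00 → $2,495.37
Ending inventory (cost pool remaining) = $2,704.63
Check: goods available $5,200.00 = COGS $2,495.37 + ending $2,704.63

Ending inventory = $2,704.63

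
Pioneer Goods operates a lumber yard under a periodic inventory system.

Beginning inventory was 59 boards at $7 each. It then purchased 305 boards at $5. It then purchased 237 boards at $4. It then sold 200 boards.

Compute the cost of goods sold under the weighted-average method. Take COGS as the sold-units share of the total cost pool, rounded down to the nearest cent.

COGS = $960.39

Sale 1, sell 200: 200/601 × $2,886.00 → $960.39
Ending inventory (cost pool remaining) = $1,925.61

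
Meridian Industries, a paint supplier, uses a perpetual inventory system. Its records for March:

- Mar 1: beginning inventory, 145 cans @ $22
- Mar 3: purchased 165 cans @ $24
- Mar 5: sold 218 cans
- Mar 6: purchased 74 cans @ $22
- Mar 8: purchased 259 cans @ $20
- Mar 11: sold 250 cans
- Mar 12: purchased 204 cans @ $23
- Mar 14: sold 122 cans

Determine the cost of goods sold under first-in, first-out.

Mar 5, 218 sold [FIFO — oldest first]: 145 @ $22 + 73 @ $24 = $4,942
Mar 11, 250 sold [FIFO — oldest first]: 92 @ $24 + 74 @ $22 + 84 @ $20 = $5,516
Mar 14, 122 sold [FIFO — oldest first]: 122 @ $20 = $2,440
Total COGS = $4,942 + $5,516 + $2,440 = $12,898
Ending inventory: 53 @ $20 + 204 @ $23 = $5,752
Check: goods available $18,650 = COGS $12,898 + ending $5,752

COGS = $12,898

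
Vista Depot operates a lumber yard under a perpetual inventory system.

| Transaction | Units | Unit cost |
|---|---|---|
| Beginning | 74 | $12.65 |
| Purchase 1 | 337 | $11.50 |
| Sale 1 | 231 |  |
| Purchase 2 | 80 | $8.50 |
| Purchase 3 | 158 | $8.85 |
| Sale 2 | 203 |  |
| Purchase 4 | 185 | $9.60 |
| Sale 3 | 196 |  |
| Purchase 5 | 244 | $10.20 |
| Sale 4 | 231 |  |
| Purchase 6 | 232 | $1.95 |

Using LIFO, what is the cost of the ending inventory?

Ending inventory = $2,944.10

Sale 1 (231) [LIFO — newest first]: 231 @ $11.50 = $2,656.50
Sale 2 (203) [LIFO — newest first]: 158 @ $8.85 + 45 @ $8.50 = $1,780.80
Sale 3 (196) [LIFO — newest first]: 185 @ $9.60 + 11 @ $8.50 = $1,869.50
Sale 4 (231) [LIFO — newest first]: 231 @ $10.20 = $2,356.20
Total COGS = $2,656.50 + $1,780.80 + $1,869.50 + $2,356.20 = $8,663.00
Ending inventory: 74 @ $12.65 + 106 @ $11.50 + 24 @ $8.50 + 13 @ $10.20 + 232 @ $1.95 = $2,944.10
Check: goods available $11,607.10 = COGS $8,663.00 + ending $2,944.10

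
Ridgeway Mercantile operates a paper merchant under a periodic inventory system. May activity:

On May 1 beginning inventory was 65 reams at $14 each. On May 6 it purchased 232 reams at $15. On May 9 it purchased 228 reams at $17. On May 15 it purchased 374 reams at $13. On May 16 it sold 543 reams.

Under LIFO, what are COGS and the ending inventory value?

May 16, 543 sold [LIFO — newest first]: 374 @ $13 + 169 @ $17 = $7,735
Ending inventory: 65 @ $14 + 232 @ $15 + 59 @ $17 = $5,393
Check: goods available $13,128 = COGS $7,735 + ending $5,393

COGS = $7,735; ending inventory = $5,393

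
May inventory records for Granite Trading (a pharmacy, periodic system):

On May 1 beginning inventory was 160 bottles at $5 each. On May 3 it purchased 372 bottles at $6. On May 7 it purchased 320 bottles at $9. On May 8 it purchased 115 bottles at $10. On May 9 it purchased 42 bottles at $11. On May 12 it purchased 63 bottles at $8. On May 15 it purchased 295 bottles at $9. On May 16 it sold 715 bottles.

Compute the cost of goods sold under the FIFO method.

May 16, 715 sold [FIFO — oldest first]: 160 @ $5 + 372 @ $6 + 183 @ $9 = $4,679
Ending inventory: 137 @ $9 + 115 @ $10 + 42 @ $11 + 63 @ $8 + 295 @ $9 = $6,004

COGS = $4,679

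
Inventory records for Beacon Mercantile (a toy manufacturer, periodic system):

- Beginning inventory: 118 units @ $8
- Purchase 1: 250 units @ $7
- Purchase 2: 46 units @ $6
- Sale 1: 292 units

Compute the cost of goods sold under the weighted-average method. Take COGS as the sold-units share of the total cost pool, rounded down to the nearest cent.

Sale 1, sell 292: 292/414 × $2,970.00 → $2,094.78
Ending inventory (cost pool remaining) = $875.22
Check: goods available $2,970.00 = COGS $2,094.78 + ending $875.22

COGS = $2,094.78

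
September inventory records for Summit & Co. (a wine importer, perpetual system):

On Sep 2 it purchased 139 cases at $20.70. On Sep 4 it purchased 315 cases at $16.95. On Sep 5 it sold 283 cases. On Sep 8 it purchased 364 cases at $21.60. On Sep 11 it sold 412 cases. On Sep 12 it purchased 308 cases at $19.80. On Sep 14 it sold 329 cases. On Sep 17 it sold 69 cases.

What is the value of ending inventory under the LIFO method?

Ending inventory = $683.10

Sep 5, 283 sold [LIFO — newest first]: 283 @ $16.95 = $4,796.85
Sep 11, 412 sold [LIFO — newest first]: 364 @ $21.60 + 32 @ $16.95 + 16 @ $20.70 = $8,736.00
Sep 14, 329 sold [LIFO — newest first]: 308 @ $19.80 + 21 @ $20.70 = $6,533.10
Sep 17, 69 sold [LIFO — newest first]: 69 @ $20.70 = $1,428.30
Total COGS = $4,796.85 + $8,736.00 + $6,533.10 + $1,428.30 = $21,494.25
Ending inventory: 33 @ $20.70 = $683.10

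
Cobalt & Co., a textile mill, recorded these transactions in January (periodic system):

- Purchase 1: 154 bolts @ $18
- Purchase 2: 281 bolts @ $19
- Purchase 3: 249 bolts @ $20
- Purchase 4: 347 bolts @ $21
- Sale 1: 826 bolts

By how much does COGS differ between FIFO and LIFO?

FIFO COGS: 154 @ $18 + 281 @ $19 + 249 @ $20 + 142 @ $21 = $16,073
LIFO COGS: 347 @ $21 + 249 @ $20 + 230 @ $19 = $16,637
Difference = |$16,073 − $16,637| = $564

$564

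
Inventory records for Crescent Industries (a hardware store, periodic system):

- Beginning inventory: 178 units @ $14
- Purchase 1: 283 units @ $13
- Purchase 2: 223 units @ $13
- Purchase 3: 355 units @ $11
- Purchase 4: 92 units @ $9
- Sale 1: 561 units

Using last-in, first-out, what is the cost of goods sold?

Sale 1 (561) [LIFO — newest first]: 92 @ $9 + 355 @ $11 + 114 @ $13 = $6,215
Ending inventory: 178 @ $14 + 283 @ $13 + 109 @ $13 = $7,588

COGS = $6,215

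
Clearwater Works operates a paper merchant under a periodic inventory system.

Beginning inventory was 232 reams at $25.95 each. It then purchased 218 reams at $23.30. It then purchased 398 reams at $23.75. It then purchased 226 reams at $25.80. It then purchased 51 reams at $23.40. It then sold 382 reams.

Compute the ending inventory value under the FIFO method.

Ending inventory = $18,061.10

Sale 1 (382) [FIFO — oldest first]: 232 @ $25.95 + 150 @ $23.30 = $9,515.40
Ending inventory: 68 @ $23.30 + 398 @ $23.75 + 226 @ $25.80 + 51 @ $23.40 = $18,061.10
Check: goods available $27,576.50 = COGS $9,515.40 + ending $18,061.10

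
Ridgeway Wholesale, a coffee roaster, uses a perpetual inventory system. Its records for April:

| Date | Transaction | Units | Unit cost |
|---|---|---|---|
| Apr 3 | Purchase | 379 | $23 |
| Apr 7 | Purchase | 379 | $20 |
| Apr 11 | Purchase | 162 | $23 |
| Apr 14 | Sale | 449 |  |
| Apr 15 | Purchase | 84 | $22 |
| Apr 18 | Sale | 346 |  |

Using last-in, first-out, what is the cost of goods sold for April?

Apr 14, 449 sold [LIFO — newest first]: 162 @ $23 + 287 @ $20 = $9,466
Apr 18, 346 sold [LIFO — newest first]: 84 @ $22 + 92 @ $20 + 170 @ $23 = $7,598
Total COGS = $9,466 + $7,598 = $17,064
Ending inventory: 209 @ $23 = $4,807
Check: goods available $21,871 = COGS $17,064 + ending $4,807

COGS = $17,064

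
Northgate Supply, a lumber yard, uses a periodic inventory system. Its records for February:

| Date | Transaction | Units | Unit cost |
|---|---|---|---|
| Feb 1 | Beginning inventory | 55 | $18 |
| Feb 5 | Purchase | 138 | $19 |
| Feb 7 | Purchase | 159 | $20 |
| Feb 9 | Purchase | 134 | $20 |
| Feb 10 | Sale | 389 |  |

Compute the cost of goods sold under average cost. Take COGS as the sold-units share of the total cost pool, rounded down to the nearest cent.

COGS = $7,581.49

Feb 10, sell 389: 389/486 × $9,472.00 → $7,581.49
Ending inventory (cost pool remaining) = $1,890.51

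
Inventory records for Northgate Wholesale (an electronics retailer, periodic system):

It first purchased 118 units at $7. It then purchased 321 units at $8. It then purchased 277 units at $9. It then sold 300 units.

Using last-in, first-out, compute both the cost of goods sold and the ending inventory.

Sale 1 (300) [LIFO — newest first]: 277 @ $9 + 23 @ $8 = $2,677
Ending inventory: 118 @ $7 + 298 @ $8 = $3,210
Check: goods available $5,887 = COGS $2,677 + ending $3,210

COGS = $2,677; ending inventory = $3,210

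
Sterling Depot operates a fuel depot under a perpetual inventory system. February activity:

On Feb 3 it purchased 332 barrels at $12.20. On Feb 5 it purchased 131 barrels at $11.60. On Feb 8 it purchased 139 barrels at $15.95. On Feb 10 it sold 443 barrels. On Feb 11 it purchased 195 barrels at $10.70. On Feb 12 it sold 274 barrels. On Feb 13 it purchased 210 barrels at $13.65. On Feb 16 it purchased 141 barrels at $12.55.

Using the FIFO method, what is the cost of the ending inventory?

Feb 10, 443 sold [FIFO — oldest first]: 332 @ $12.20 + 111 @ $11.60 = $5,338.00
Feb 12, 274 sold [FIFO — oldest first]: 20 @ $11.60 + 139 @ $15.95 + 115 @ $10.70 = $3,679.55
Total COGS = $5,338.00 + $3,679.55 = $9,017.55
Ending inventory: 80 @ $10.70 + 210 @ $13.65 + 141 @ $12.55 = $5,492.05

Ending inventory = $5,492.05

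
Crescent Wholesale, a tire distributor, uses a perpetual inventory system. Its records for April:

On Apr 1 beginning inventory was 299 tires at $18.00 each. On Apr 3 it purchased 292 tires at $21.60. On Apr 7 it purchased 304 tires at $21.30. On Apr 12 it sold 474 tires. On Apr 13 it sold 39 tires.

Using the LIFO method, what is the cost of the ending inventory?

Apr 12, 474 sold [LIFO — newest first]: 304 @ $21.30 + 170 @ $21.60 = $10,147.20
Apr 13, 39 sold [LIFO — newest first]: 39 @ $21.60 = $842.40
Total COGS = $10,147.20 + $842.40 = $10,989.60
Ending inventory: 299 @ $18.00 + 83 @ $21.60 = $7,174.80

Ending inventory = $7,174.80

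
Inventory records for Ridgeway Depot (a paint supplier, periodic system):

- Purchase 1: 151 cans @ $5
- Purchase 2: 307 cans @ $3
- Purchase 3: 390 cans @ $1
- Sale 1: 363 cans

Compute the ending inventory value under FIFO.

Ending inventory = $675

Sale 1 (363) [FIFO — oldest first]: 151 @ $5 + 212 @ $3 = $1,391
Ending inventory: 95 @ $3 + 390 @ $1 = $675
Check: goods available $2,066 = COGS $1,391 + ending $675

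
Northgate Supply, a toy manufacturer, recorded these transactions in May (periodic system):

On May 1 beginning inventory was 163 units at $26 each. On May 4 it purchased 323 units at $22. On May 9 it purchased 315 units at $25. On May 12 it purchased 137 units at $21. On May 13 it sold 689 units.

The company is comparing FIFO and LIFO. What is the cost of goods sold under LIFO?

COGS = $15,966

FIFO COGS: 163 @ $26 + 323 @ $22 + 203 @ $25 = $16,419
LIFO COGS: 137 @ $21 + 315 @ $25 + 237 @ $22 = $15,966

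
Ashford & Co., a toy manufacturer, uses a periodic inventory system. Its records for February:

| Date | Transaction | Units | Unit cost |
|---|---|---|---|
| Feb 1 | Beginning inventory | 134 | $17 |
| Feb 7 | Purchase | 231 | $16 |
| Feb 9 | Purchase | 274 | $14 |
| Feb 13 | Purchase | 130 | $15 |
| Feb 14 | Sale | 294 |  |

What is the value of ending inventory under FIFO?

Feb 14, 294 sold [FIFO — oldest first]: 134 @ $17 + 160 @ $16 = $4,838
Ending inventory: 71 @ $16 + 274 @ $14 + 130 @ $15 = $6,922

Ending inventory = $6,922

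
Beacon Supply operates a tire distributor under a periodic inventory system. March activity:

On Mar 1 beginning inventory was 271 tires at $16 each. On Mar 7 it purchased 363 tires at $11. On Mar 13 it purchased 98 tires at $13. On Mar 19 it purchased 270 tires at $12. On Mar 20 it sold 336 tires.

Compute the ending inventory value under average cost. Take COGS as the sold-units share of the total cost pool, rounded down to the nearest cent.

Ending inventory = $8,536.37

Mar 20, sell 336: 336/1002 × $12,843.00 → $4,306.63
Ending inventory (cost pool remaining) = $8,536.37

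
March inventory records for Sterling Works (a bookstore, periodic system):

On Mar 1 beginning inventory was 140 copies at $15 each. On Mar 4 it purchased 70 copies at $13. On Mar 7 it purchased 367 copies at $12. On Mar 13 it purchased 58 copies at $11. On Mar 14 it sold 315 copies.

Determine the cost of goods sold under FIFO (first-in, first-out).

COGS = $4,270

Mar 14, 315 sold [FIFO — oldest first]: 140 @ $15 + 70 @ $13 + 105 @ $12 = $4,270
Ending inventory: 262 @ $12 + 58 @ $11 = $3,782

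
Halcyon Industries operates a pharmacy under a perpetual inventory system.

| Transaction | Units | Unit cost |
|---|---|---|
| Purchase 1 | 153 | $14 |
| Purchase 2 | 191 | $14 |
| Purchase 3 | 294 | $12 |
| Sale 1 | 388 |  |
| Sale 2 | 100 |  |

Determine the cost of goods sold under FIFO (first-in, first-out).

COGS = $6,544

Sale 1 (388) [FIFO — oldest first]: 153 @ $14 + 191 @ $14 + 44 @ $12 = $5,344
Sale 2 (100) [FIFO — oldest first]: 100 @ $12 = $1,200
Total COGS = $5,344 + $1,200 = $6,544
Ending inventory: 150 @ $12 = $1,800
Check: goods available $8,344 = COGS $6,544 + ending $1,800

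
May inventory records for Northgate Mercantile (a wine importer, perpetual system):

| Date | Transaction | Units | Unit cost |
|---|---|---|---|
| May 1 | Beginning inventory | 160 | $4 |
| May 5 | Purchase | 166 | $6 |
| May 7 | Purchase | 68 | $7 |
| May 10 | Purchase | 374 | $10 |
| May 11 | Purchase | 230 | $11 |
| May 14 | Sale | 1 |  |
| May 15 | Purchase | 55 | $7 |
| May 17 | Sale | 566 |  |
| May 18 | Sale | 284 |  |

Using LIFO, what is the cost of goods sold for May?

COGS = $7,875

May 14, 1 sold [LIFO — newest first]: 1 @ $11 = $11
May 17, 566 sold [LIFO — newest first]: 55 @ $7 + 229 @ $11 + 282 @ $10 = $5,724
May 18, 284 sold [LIFO — newest first]: 92 @ $10 + 68 @ $7 + 124 @ $6 = $2,140
Total COGS = $11 + $5,724 + $2,140 = $7,875
Ending inventory: 160 @ $4 + 42 @ $6 = $892
Check: goods available $8,767 = COGS $7,875 + ending $892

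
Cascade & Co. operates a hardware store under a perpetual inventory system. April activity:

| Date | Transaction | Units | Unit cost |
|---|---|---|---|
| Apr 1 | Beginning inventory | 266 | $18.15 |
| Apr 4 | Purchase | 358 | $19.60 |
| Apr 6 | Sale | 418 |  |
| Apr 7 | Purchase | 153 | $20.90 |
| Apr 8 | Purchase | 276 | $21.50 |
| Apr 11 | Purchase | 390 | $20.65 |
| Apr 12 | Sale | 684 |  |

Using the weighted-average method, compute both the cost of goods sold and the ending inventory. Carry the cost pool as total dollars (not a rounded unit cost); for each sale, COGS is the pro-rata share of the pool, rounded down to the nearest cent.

After Apr 1: 266 on hand, pool $4,827.90 (≈ $18.1500 each)
After Apr 4: 624 on hand, pool $11,844.70 (≈ $18.9819 each)
Apr 6, sell 418: 418/624 × $11,844.70 → $7,934.43
After Apr 7: 359 on hand, pool $7,107.97 (≈ $19.7994 each)
After Apr 8: 635 on hand, pool $13,041.97 (≈ $20.5385 each)
After Apr 11: 1025 on hand, pool $21,095.47 (≈ $20.5809 each)
Apr 12, sell 684: 684/1025 × $21,095.47 → $14,077.36
Total COGS = $7,934.43 + $14,077.36 = $22,011.79
Ending inventory (cost pool remaining) = $7,018.11
Check: goods available $29,029.90 = COGS $22,011.79 + ending $7,018.11

COGS = $22,011.79; ending inventory = $7,018.11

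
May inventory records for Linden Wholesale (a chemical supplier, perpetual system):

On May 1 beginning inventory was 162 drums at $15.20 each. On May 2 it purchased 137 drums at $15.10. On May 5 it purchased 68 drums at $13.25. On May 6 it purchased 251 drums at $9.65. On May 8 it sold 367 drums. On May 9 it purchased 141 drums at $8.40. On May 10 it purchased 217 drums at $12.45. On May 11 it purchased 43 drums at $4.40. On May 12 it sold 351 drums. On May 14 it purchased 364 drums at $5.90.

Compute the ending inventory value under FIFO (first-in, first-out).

May 8, 367 sold [FIFO — oldest first]: 162 @ $15.20 + 137 @ $15.10 + 68 @ $13.25 = $5,432.10
May 12, 351 sold [FIFO — oldest first]: 251 @ $9.65 + 100 @ $8.40 = $3,262.15
Total COGS = $5,432.10 + $3,262.15 = $8,694.25
Ending inventory: 41 @ $8.40 + 217 @ $12.45 + 43 @ $4.40 + 364 @ $5.90 = $5,382.85

Ending inventory = $5,382.85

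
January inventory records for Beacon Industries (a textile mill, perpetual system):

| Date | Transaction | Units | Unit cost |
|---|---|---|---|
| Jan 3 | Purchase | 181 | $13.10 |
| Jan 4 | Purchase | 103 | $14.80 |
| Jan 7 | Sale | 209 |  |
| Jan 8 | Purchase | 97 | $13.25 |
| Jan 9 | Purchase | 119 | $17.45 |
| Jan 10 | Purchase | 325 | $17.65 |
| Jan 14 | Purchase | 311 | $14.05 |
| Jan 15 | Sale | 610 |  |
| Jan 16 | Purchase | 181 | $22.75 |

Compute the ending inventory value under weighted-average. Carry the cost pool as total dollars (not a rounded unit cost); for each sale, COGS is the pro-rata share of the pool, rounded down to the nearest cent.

Ending inventory = $9,074.98

After Jan 3: 181 on hand, pool $2,371.10 (≈ $13.1000 each)
After Jan 4: 284 on hand, pool $3,895.50 (≈ $13.7165 each)
Jan 7, sell 209: 209/284 × $3,895.50 → $2,866.75
After Jan 8: 172 on hand, pool $2,314.00 (≈ $13.4535 each)
After Jan 9: 291 on hand, pool $4,390.55 (≈ $15.0878 each)
After Jan 10: 616 on hand, pool $10,126.80 (≈ $16.4396 each)
After Jan 14: 927 on hand, pool $14,496.35 (≈ $15.6379 each)
Jan 15, sell 610: 610/927 × $14,496.35 → $9,539.12
After Jan 16: 498 on hand, pool $9,074.98 (≈ $18.2229 each)
Total COGS = $2,866.75 + $9,539.12 = $12,405.87
Ending inventory (cost pool remaining) = $9,074.98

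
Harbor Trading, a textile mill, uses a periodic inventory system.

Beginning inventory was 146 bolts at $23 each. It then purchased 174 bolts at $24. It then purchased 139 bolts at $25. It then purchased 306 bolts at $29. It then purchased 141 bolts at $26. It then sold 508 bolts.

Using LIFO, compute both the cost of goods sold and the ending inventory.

Sale 1 (508) [LIFO — newest first]: 141 @ $26 + 306 @ $29 + 61 @ $25 = $14,065
Ending inventory: 146 @ $23 + 174 @ $24 + 78 @ $25 = $9,484

COGS = $14,065; ending inventory = $9,484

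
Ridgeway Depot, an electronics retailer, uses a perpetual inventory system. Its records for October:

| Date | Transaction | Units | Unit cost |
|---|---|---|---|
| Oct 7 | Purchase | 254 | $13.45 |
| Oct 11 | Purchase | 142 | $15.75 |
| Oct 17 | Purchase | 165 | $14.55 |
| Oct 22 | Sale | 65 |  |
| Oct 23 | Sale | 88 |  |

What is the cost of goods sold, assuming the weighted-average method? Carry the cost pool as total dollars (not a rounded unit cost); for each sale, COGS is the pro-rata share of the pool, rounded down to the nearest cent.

After Oct 7: 254 on hand, pool $3,416.30 (≈ $13.4500 each)
After Oct 11: 396 on hand, pool $5,652.80 (≈ $14.2747 each)
After Oct 17: 561 on hand, pool $8,053.55 (≈ $14.3557 each)
Oct 22, sell 65: 65/561 × $8,053.55 → $933.12
Oct 23, sell 88: 88/496 × $7,120.43 → $1,263.30
Total COGS = $933.12 + $1,263.30 = $2,196.42
Ending inventory (cost pool remaining) = $5,857.13

COGS = $2,196.42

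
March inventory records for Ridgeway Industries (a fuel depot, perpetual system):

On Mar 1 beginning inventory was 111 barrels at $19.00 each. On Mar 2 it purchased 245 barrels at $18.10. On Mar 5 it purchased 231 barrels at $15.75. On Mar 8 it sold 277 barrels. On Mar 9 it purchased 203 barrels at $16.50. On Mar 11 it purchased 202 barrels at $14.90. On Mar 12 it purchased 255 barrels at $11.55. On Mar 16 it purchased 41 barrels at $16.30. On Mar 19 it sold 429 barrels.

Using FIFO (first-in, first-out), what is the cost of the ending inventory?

Ending inventory = $8,009.35

Mar 8, 277 sold [FIFO — oldest first]: 111 @ $19.00 + 166 @ $18.10 = $5,113.60
Mar 19, 429 sold [FIFO — oldest first]: 79 @ $18.10 + 231 @ $15.75 + 119 @ $16.50 = $7,031.65
Total COGS = $5,113.60 + $7,031.65 = $12,145.25
Ending inventory: 84 @ $16.50 + 202 @ $14.90 + 255 @ $11.55 + 41 @ $16.30 = $8,009.35
Check: goods available $20,154.60 = COGS $12,145.25 + ending $8,009.35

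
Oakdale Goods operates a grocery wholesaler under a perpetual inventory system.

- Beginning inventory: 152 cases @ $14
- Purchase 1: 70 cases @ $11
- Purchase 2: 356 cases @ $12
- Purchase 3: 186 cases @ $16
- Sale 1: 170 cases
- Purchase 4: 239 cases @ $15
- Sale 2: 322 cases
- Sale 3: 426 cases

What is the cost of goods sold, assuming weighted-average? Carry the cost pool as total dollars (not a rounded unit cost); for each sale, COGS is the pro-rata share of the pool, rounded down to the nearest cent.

COGS = $12,560.24

After Beginning: 152 on hand, pool $2,128.00 (≈ $14.0000 each)
After Purchase 1: 222 on hand, pool $2,898.00 (≈ $13.0541 each)
After Purchase 2: 578 on hand, pool $7,170.00 (≈ $12.4048 each)
After Purchase 3: 764 on hand, pool $10,146.00 (≈ $13.2801 each)
Sale 1, sell 170: 170/764 × $10,146.00 → $2,257.61
After Purchase 4: 833 on hand, pool $11,473.39 (≈ $13.7736 each)
Sale 2, sell 322: 322/833 × $11,473.39 → $4,435.09
Sale 3, sell 426: 426/511 × $7,038.30 → $5,867.54
Total COGS = $2,257.61 + $4,435.09 + $5,867.54 = $12,560.24
Ending inventory (cost pool remaining) = $1,170.76
Check: goods available $13,731.00 = COGS $12,560.24 + ending $1,170.76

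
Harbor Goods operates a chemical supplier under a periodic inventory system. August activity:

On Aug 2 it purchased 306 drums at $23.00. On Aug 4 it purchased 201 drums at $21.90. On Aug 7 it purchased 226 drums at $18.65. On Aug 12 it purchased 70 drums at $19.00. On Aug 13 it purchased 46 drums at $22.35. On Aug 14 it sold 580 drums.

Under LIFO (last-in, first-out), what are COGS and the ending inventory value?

COGS = $11,825.90; ending inventory = $6,187.00

Aug 14, 580 sold [LIFO — newest first]: 46 @ $22.35 + 70 @ $19.00 + 226 @ $18.65 + 201 @ $21.90 + 37 @ $23.00 = $11,825.90
Ending inventory: 269 @ $23.00 = $6,187.00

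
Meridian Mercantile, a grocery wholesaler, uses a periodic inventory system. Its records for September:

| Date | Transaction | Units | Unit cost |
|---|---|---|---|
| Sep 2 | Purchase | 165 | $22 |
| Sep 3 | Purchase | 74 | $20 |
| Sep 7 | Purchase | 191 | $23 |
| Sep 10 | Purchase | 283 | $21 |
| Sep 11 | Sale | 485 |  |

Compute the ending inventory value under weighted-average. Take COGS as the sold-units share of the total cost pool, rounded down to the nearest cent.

Ending inventory = $4,939.26

Sep 11, sell 485: 485/713 × $15,446.00 → $10,506.74
Ending inventory (cost pool remaining) = $4,939.26
Check: goods available $15,446.00 = COGS $10,506.74 + ending $4,939.26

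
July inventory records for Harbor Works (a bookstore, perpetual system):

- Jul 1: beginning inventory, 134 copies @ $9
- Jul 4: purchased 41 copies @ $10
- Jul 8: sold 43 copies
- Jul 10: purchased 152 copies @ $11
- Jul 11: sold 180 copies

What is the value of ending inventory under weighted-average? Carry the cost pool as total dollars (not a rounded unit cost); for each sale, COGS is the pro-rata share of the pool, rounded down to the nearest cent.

After Jul 1: 134 on hand, pool $1,206.00 (≈ $9.0000 each)
After Jul 4: 175 on hand, pool $1,616.00 (≈ $9.2343 each)
Jul 8, sell 43: 43/175 × $1,616.00 → $397.07
After Jul 10: 284 on hand, pool $2,890.93 (≈ $10.1793 each)
Jul 11, sell 180: 180/284 × $2,890.93 → $1,832.27
Total COGS = $397.07 + $1,832.27 = $2,229.34
Ending inventory (cost pool remaining) = $1,058.66
Check: goods available $3,288.00 = COGS $2,229.34 + ending $1,058.66

Ending inventory = $1,058.66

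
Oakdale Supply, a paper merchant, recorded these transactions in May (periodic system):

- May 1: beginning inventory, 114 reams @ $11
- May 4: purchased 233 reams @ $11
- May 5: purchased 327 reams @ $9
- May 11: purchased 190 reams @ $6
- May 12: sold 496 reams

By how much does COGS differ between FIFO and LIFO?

FIFO COGS: 114 @ $11 + 233 @ $11 + 149 @ $9 = $5,158
LIFO COGS: 190 @ $6 + 306 @ $9 = $3,894
Difference = |$5,158 − $3,894| = $1,264

$1,264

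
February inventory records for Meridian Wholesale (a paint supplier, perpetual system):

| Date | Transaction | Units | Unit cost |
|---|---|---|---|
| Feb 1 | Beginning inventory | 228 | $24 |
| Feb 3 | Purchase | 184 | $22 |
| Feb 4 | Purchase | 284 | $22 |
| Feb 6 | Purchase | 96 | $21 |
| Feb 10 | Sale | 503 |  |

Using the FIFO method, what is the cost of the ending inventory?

Ending inventory = $6,262

Feb 10, 503 sold [FIFO — oldest first]: 228 @ $24 + 184 @ $22 + 91 @ $22 = $11,522
Ending inventory: 193 @ $22 + 96 @ $21 = $6,262
Check: goods available $17,784 = COGS $11,522 + ending $6,262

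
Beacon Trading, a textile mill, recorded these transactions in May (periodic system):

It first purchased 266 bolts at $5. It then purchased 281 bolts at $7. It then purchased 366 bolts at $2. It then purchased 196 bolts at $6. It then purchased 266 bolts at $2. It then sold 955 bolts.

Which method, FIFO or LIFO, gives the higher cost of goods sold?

FIFO

FIFO COGS: 266 @ $5 + 281 @ $7 + 366 @ $2 + 42 @ $6 = $4,281
LIFO COGS: 266 @ $2 + 196 @ $6 + 366 @ $2 + 127 @ $7 = $3,329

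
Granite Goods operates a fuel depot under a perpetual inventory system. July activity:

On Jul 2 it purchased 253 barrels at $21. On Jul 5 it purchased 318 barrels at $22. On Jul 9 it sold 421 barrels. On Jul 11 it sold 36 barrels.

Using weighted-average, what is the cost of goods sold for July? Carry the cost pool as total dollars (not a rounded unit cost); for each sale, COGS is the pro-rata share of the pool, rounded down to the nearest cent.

COGS = $9,851.50

After Jul 2: 253 on hand, pool $5,313.00 (≈ $21.0000 each)
After Jul 5: 571 on hand, pool $12,309.00 (≈ $21.5569 each)
Jul 9, sell 421: 421/571 × $12,309.00 → $9,075.46
Jul 11, sell 36: 36/150 × $3,233.54 → $776.04
Total COGS = $9,075.46 + $776.04 = $9,851.50
Ending inventory (cost pool remaining) = $2,457.50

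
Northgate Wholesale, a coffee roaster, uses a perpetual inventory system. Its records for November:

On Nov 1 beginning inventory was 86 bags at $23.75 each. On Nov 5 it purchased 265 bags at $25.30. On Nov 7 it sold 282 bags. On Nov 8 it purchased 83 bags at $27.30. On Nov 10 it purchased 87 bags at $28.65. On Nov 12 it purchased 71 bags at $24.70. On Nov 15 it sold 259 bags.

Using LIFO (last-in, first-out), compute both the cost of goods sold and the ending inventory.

Nov 7, 282 sold [LIFO — newest first]: 265 @ $25.30 + 17 @ $23.75 = $7,108.25
Nov 15, 259 sold [LIFO — newest first]: 71 @ $24.70 + 87 @ $28.65 + 83 @ $27.30 + 18 @ $23.75 = $6,939.65
Total COGS = $7,108.25 + $6,939.65 = $14,047.90
Ending inventory: 51 @ $23.75 = $1,211.25
Check: goods available $15,259.15 = COGS $14,047.90 + ending $1,211.25

COGS = $14,047.90; ending inventory = $1,211.25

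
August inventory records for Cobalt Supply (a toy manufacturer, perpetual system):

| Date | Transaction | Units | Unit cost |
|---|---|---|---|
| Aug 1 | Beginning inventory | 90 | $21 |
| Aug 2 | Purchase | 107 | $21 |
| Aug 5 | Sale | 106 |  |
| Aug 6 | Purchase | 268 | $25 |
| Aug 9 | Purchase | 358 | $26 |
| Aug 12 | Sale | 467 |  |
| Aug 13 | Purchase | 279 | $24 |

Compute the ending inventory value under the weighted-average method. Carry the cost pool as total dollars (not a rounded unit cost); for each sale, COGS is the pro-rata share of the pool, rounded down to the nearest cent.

Ending inventory = $12,943.91

After Aug 1: 90 on hand, pool $1,890.00 (≈ $21.0000 each)
After Aug 2: 197 on hand, pool $4,137.00 (≈ $21.0000 each)
Aug 5, sell 106: 106/197 × $4,137.00 → $2,226.00
After Aug 6: 359 on hand, pool $8,611.00 (≈ $23.9861 each)
After Aug 9: 717 on hand, pool $17,919.00 (≈ $24.9916 each)
Aug 12, sell 467: 467/717 × $17,919.00 → $11,671.09
After Aug 13: 529 on hand, pool $12,943.91 (≈ $24.4686 each)
Total COGS = $2,226.00 + $11,671.09 = $13,897.09
Ending inventory (cost pool remaining) = $12,943.91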